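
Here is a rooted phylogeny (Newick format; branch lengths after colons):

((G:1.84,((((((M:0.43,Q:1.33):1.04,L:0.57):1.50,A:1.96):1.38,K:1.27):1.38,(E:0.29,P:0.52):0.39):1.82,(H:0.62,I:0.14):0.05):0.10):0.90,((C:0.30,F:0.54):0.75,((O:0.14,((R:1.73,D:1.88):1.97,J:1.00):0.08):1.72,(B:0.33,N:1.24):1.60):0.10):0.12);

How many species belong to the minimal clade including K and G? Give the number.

The MRCA of K and G is the node subtending (G,((((((M,Q),L),A),K),(E,P)),(H,I))).
That clade contains 10 terminal taxa: A, E, G, H, I, K, L, M, P, Q.

10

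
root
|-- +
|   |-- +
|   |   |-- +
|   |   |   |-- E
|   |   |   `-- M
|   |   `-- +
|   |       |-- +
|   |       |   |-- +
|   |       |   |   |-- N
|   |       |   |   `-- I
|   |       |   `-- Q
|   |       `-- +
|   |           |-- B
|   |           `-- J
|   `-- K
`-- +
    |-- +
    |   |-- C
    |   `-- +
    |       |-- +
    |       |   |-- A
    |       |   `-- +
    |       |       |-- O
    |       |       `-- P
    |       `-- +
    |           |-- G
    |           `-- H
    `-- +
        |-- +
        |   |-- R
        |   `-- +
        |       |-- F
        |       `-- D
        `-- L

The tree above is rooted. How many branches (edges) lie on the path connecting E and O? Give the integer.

The MRCA of E and O is the root of the tree.
From E up to that node: 4 branches. From O up to the same node: 6 branches. Total: 4 + 6 = 10.

10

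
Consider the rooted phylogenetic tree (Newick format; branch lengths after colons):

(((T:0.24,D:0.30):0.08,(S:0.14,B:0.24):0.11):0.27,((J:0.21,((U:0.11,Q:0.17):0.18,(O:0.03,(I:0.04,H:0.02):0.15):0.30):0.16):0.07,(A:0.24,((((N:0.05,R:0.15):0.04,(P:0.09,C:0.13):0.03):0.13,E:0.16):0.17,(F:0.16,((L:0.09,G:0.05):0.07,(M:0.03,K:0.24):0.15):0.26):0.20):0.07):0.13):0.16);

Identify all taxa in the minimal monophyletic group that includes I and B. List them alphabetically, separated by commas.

A, B, C, D, E, F, G, H, I, J, K, L, M, N, O, P, Q, R, S, T, U

Tracing I: it sits inside (I,H).
Tracing B: it sits inside (S,B).
The smallest clade enclosing both is the whole tree (their MRCA is the root), so the answer is all 21 tips in alphabetical order.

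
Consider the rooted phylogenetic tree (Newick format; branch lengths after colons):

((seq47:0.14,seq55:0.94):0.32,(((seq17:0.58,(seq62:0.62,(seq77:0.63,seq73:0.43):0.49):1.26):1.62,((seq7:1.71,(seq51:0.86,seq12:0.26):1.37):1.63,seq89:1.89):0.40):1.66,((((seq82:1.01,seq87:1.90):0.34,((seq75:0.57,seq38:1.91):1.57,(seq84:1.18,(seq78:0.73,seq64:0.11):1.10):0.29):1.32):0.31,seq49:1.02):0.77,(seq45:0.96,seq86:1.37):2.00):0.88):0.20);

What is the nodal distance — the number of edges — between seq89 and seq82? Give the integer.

8

The MRCA of seq89 and seq82 is the node subtending (((seq17,(seq62,(seq77,seq73))),((seq7,(seq51,seq12)),seq89)),((((seq82,seq87),((seq75,seq38),(seq84,(seq78,seq64)))),seq49),(seq45,seq86))).
From seq89 up to that node: 3 branches. From seq82 up to the same node: 5 branches. Total: 3 + 5 = 8.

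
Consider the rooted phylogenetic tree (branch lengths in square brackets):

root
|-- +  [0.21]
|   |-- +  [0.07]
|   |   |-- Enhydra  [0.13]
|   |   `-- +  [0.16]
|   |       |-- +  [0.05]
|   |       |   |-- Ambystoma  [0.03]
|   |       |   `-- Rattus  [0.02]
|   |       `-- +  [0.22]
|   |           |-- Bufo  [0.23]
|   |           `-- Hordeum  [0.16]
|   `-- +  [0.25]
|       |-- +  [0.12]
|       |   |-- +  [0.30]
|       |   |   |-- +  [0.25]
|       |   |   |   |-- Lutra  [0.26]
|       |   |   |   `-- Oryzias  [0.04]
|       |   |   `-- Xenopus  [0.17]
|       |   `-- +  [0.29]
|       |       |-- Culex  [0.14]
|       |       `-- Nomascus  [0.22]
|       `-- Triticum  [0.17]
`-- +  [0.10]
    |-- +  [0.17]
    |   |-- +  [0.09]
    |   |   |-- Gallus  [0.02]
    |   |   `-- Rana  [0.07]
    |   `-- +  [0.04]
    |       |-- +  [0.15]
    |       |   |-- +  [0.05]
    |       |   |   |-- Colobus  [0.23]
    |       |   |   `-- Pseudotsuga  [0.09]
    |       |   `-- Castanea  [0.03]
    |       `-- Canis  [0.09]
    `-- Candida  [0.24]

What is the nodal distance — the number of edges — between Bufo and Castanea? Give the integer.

10

The MRCA of Bufo and Castanea is the root of the tree.
From Bufo up to that node: 5 branches. From Castanea up to the same node: 5 branches. Total: 5 + 5 = 10.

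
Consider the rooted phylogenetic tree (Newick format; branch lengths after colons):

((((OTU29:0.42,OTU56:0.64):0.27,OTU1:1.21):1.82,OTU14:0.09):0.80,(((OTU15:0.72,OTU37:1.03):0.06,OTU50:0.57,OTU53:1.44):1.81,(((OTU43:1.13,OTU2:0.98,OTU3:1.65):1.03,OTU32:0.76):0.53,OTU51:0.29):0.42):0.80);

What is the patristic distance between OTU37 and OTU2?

5.86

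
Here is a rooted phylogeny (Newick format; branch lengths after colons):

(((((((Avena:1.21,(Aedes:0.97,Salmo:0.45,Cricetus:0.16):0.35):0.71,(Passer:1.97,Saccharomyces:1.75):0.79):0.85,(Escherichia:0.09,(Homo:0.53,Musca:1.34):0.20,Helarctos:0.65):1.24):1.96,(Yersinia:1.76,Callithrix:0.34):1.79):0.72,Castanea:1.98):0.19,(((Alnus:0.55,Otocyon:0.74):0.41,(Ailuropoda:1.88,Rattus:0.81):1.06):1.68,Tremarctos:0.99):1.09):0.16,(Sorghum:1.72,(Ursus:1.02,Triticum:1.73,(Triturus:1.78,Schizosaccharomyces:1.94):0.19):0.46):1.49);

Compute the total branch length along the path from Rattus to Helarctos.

9.40

The path runs Rattus → … → MRCA → … → Helarctos; the MRCA is the node subtending ((((((Avena,(Aedes,Salmo,Cricetus)),(Passer,Saccharomyces)),(Escherichia,(Homo,Musca),Helarctos)),(Yersinia,Callithrix)),Castanea),(((Alnus,Otocyon),(Ailuropoda,Rattus)),Tremarctos)).
Branch lengths along that path: 0.81 + 1.06 + 1.68 + 1.09 + 0.19 + 0.72 + 1.96 + 1.24 + 0.65 = 9.40.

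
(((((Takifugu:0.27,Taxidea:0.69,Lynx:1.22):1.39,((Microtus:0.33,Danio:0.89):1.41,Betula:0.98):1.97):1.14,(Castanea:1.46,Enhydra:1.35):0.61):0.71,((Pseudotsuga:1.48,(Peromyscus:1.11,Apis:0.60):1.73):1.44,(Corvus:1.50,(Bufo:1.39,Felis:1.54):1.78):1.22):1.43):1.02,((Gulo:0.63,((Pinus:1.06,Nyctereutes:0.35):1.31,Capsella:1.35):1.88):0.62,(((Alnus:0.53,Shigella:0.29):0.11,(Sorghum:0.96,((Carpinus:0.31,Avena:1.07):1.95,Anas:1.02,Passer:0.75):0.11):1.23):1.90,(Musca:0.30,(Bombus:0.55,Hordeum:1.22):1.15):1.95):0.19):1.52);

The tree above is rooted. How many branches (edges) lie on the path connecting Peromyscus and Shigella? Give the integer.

The MRCA of Peromyscus and Shigella is the root of the tree.
From Peromyscus up to that node: 5 branches. From Shigella up to the same node: 5 branches. Total: 5 + 5 = 10.

10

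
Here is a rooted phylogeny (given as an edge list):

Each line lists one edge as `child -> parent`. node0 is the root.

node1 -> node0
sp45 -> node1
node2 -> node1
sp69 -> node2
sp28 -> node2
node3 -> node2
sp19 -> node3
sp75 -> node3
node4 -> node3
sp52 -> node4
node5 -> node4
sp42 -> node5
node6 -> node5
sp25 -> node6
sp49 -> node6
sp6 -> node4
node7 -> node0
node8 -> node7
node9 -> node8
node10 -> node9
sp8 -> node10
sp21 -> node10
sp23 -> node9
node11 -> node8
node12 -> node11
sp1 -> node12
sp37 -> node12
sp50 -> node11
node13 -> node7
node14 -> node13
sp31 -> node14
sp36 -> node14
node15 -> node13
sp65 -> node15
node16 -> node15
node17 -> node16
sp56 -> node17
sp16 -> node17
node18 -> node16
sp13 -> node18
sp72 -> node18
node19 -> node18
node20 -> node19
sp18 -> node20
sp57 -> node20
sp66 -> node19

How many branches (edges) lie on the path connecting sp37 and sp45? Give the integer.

7

The MRCA of sp37 and sp45 is the root of the tree.
From sp37 up to that node: 5 branches. From sp45 up to the same node: 2 branches. Total: 5 + 2 = 7.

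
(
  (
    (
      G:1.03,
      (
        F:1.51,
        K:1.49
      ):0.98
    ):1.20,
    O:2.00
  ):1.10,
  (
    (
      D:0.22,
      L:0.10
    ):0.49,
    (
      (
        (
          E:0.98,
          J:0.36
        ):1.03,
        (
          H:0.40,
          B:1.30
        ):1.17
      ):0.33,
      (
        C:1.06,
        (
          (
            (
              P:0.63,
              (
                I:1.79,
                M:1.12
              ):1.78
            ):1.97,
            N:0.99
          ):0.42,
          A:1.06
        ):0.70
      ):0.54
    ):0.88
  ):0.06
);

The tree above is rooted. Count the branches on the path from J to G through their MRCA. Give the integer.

8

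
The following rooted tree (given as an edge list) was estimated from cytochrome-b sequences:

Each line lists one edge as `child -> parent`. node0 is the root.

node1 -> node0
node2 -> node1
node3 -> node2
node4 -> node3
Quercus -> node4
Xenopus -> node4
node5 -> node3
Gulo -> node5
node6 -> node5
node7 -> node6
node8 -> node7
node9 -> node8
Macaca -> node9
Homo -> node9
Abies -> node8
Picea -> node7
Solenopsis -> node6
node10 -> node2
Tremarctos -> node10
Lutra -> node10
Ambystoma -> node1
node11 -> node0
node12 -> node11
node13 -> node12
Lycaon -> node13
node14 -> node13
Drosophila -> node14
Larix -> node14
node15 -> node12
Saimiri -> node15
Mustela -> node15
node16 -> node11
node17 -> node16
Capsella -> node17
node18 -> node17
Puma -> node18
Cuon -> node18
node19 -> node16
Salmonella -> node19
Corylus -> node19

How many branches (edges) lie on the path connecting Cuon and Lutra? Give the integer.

The MRCA of Cuon and Lutra is the root of the tree.
From Cuon up to that node: 5 branches. From Lutra up to the same node: 4 branches. Total: 5 + 4 = 9.

9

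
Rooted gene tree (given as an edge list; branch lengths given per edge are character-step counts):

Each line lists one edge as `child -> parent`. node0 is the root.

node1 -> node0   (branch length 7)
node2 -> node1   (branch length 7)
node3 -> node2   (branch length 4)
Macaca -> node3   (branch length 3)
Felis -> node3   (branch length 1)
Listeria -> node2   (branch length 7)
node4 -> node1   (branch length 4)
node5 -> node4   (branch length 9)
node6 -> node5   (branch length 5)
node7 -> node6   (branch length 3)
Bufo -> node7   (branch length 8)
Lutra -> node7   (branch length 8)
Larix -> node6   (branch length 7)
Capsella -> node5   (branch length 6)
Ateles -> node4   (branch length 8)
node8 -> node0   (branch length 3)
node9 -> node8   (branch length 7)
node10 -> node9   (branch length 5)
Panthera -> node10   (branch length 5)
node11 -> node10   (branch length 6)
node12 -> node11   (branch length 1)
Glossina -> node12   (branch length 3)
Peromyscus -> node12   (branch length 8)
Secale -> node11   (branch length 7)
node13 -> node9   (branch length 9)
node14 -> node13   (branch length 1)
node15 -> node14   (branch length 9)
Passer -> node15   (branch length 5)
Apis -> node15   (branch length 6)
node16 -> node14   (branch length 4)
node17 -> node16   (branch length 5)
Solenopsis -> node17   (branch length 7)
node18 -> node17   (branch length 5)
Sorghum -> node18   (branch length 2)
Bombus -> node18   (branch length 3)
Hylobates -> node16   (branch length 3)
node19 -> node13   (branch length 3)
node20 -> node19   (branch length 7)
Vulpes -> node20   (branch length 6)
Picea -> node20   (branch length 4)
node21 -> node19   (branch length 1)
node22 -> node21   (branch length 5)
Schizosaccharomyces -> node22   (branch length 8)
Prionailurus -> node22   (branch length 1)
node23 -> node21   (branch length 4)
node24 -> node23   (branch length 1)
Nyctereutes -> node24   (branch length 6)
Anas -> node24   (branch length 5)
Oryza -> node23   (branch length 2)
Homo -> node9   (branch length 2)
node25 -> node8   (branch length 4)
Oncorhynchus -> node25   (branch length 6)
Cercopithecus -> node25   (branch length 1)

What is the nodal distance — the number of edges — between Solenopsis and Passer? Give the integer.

5

The MRCA of Solenopsis and Passer is the node subtending ((Passer,Apis),((Solenopsis,(Sorghum,Bombus)),Hylobates)).
From Solenopsis up to that node: 3 branches. From Passer up to the same node: 2 branches. Total: 3 + 2 = 5.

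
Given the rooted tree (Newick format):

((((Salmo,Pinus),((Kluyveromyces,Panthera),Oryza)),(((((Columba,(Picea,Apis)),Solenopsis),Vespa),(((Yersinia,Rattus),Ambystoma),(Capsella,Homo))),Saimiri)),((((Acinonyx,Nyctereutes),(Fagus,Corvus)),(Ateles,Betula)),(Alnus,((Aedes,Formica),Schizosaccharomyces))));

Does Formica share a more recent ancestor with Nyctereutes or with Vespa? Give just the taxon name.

The MRCA of Formica and Nyctereutes subtends ((((Acinonyx,Nyctereutes),(Fagus,Corvus)),(Ateles,Betula)),(Alnus,((Aedes,Formica),Schizosaccharomyces))) (10 taxa).
The MRCA of Formica and Vespa is the root, subtending the entire tree (26 taxa).
The first is nested inside the second, so Formica shares a more recent common ancestor with Nyctereutes.

Nyctereutes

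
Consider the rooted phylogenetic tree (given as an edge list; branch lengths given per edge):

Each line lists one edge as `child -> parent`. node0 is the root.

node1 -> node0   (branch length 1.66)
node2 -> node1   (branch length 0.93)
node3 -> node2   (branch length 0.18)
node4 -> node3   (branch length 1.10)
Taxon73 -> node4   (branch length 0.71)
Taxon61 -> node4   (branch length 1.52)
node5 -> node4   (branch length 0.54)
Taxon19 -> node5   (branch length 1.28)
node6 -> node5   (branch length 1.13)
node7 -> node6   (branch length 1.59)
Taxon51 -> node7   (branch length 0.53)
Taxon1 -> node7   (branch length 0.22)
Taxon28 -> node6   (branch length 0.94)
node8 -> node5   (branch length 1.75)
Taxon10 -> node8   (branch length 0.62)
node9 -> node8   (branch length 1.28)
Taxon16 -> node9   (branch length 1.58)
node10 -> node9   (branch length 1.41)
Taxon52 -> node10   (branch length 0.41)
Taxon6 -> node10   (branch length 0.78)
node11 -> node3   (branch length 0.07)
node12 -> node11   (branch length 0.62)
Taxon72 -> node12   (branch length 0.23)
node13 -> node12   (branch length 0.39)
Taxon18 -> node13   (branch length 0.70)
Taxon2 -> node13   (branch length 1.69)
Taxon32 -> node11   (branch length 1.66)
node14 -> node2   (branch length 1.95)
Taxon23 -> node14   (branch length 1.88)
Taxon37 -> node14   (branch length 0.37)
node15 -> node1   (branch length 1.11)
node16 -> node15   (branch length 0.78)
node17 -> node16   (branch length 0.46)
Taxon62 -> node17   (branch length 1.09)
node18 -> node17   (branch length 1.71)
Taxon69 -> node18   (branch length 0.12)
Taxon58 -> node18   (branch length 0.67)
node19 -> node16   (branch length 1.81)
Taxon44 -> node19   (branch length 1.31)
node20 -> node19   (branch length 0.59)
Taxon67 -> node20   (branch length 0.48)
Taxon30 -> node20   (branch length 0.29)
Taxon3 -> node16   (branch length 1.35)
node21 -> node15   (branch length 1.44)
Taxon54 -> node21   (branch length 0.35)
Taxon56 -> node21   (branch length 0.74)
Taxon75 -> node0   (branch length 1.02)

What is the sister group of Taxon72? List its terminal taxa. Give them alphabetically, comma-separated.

Taxon18, Taxon2

Taxon72 attaches to the tree at the node subtending (Taxon72,(Taxon18,Taxon2)).
The other lineage descending from that same node — the sister group — is (Taxon18,Taxon2); its 2 tips in alphabetical order are the answer.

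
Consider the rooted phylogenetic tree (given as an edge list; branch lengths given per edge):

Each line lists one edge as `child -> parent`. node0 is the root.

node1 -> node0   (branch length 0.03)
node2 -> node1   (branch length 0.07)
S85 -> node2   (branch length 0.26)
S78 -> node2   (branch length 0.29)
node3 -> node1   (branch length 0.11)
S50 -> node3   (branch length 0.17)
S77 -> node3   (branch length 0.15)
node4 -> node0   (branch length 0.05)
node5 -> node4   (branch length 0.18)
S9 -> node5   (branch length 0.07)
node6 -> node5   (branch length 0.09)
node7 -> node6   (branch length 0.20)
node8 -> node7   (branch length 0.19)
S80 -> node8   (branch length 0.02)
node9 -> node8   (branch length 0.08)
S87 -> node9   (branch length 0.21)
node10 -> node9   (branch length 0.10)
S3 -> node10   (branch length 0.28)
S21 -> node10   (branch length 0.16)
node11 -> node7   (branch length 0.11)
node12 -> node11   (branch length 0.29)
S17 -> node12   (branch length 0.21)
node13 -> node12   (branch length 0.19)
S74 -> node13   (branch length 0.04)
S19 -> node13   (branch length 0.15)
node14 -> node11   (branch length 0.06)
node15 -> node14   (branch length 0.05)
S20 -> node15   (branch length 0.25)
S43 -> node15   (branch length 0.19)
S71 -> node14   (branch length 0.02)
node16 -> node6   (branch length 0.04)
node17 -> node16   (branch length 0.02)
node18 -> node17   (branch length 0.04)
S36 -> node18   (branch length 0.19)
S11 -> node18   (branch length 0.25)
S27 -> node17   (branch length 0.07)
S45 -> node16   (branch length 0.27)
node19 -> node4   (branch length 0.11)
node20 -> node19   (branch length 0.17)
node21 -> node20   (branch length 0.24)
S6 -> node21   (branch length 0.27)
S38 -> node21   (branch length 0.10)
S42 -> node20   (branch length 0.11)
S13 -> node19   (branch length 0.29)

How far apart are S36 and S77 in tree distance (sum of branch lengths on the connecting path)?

0.90

The path runs S36 → … → MRCA → … → S77; the MRCA is the root of the tree.
Branch lengths along that path: 0.19 + 0.04 + 0.02 + 0.04 + 0.09 + 0.18 + 0.05 + 0.03 + 0.11 + 0.15 = 0.90.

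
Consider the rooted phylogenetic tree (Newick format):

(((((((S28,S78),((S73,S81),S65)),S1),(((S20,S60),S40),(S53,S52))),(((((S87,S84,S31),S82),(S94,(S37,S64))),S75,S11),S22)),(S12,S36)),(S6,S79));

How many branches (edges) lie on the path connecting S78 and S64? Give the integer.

11

The MRCA of S78 and S64 is the node subtending (((((S28,S78),((S73,S81),S65)),S1),(((S20,S60),S40),(S53,S52))),(((((S87,S84,S31),S82),(S94,(S37,S64))),S75,S11),S22)).
From S78 up to that node: 5 branches. From S64 up to the same node: 6 branches. Total: 5 + 6 = 11.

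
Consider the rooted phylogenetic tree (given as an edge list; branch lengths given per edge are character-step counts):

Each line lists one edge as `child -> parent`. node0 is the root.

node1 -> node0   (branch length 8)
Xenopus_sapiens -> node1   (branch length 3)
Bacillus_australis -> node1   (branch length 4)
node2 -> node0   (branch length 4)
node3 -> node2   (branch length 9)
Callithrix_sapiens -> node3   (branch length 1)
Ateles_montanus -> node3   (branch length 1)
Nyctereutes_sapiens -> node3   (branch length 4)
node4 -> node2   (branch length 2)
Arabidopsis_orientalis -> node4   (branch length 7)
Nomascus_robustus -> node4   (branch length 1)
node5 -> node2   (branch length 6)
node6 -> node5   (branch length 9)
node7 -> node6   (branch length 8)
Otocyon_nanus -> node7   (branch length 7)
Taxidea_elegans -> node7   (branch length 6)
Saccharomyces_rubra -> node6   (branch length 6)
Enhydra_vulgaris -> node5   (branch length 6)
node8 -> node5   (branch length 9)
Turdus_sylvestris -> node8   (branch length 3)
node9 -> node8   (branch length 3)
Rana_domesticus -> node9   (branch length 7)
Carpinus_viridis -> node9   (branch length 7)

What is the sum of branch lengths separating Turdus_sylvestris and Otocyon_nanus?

The path runs Turdus_sylvestris → … → MRCA → … → Otocyon_nanus; the MRCA is the node subtending (((Otocyon_nanus,Taxidea_elegans),Saccharomyces_rubra),Enhydra_vulgaris,(Turdus_sylvestris,(Rana_domesticus,Carpinus_viridis))).
Branch lengths along that path: 3 + 9 + 9 + 8 + 7 = 36.

36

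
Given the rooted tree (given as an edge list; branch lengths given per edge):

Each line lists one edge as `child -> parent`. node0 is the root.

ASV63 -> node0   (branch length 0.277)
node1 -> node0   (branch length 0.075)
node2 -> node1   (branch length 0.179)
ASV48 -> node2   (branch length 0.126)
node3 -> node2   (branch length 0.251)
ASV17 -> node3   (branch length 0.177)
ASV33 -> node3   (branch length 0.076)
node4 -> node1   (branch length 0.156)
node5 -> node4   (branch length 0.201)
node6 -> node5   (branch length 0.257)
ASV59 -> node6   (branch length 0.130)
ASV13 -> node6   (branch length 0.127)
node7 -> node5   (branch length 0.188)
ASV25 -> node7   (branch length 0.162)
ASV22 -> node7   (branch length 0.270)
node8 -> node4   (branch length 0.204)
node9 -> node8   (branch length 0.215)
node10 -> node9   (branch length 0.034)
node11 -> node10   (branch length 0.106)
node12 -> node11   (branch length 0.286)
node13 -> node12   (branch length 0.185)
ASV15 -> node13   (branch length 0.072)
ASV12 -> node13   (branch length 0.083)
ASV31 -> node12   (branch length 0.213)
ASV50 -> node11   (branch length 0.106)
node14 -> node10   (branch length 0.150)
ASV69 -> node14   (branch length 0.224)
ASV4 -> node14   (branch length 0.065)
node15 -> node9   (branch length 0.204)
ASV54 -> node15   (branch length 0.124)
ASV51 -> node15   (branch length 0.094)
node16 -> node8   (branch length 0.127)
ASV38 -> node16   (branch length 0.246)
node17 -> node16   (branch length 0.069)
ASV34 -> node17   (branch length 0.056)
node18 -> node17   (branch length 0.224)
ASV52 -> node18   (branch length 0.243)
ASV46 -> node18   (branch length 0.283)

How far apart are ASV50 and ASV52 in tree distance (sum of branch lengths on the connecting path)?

1.124

The path runs ASV50 → … → MRCA → … → ASV52; the MRCA is the node subtending ((((((ASV15,ASV12),ASV31),ASV50),(ASV69,ASV4)),(ASV54,ASV51)),(ASV38,(ASV34,(ASV52,ASV46)))).
Branch lengths along that path: 0.106 + 0.106 + 0.034 + 0.215 + 0.127 + 0.069 + 0.224 + 0.243 = 1.124.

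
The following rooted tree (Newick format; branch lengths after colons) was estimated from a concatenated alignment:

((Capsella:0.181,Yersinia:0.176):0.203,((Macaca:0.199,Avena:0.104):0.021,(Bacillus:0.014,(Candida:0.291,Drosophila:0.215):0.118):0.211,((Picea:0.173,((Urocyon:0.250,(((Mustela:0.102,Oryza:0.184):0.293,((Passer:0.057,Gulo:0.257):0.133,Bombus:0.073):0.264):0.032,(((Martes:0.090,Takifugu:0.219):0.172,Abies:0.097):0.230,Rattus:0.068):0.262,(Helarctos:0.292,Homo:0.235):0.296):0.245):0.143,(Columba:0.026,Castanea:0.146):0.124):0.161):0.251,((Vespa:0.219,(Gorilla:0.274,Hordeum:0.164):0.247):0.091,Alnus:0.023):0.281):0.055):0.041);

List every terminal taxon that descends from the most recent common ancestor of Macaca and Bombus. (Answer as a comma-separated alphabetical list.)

Tracing Macaca: it sits inside (Macaca,Avena).
Tracing Bombus: it sits inside ((Passer,Gulo),Bombus).
The smallest clade enclosing both is ((Macaca,Avena),(Bacillus,(Candida,Drosophila)),((Picea,((Urocyon,(((Mustela,Oryza),((Passer,Gulo),Bombus)),(((Martes,Takifugu),Abies),Rattus),(Helarctos,Homo))),(Columba,Castanea))),((Vespa,(Gorilla,Hordeum)),Alnus))); the answer is its 24 terminal taxa in alphabetical order.

Abies, Alnus, Avena, Bacillus, Bombus, Candida, Castanea, Columba, Drosophila, Gorilla, Gulo, Helarctos, Homo, Hordeum, Macaca, Martes, Mustela, Oryza, Passer, Picea, Rattus, Takifugu, Urocyon, Vespa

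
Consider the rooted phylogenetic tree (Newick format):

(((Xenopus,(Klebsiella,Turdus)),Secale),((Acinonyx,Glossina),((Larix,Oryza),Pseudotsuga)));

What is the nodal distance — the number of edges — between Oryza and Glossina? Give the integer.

The MRCA of Oryza and Glossina is the node subtending ((Acinonyx,Glossina),((Larix,Oryza),Pseudotsuga)).
From Oryza up to that node: 3 branches. From Glossina up to the same node: 2 branches. Total: 3 + 2 = 5.

5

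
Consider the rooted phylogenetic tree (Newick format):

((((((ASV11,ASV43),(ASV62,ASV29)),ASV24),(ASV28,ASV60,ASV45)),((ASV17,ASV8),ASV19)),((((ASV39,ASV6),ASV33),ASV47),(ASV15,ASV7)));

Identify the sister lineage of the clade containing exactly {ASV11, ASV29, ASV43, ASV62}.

ASV24

The clade containing exactly {ASV11, ASV29, ASV43, ASV62} attaches to the tree at the node subtending (((ASV11,ASV43),(ASV62,ASV29)),ASV24).
The other lineage descending from that same node — the sister group — is the single tip ASV24.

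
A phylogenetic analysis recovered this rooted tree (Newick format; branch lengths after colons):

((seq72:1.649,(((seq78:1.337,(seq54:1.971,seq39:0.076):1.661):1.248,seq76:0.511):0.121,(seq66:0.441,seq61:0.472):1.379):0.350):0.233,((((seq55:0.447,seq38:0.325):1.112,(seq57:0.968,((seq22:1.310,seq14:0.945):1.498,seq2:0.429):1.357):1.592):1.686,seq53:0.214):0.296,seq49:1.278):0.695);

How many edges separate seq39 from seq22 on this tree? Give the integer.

13

The MRCA of seq39 and seq22 is the root of the tree.
From seq39 up to that node: 6 branches. From seq22 up to the same node: 7 branches. Total: 6 + 7 = 13.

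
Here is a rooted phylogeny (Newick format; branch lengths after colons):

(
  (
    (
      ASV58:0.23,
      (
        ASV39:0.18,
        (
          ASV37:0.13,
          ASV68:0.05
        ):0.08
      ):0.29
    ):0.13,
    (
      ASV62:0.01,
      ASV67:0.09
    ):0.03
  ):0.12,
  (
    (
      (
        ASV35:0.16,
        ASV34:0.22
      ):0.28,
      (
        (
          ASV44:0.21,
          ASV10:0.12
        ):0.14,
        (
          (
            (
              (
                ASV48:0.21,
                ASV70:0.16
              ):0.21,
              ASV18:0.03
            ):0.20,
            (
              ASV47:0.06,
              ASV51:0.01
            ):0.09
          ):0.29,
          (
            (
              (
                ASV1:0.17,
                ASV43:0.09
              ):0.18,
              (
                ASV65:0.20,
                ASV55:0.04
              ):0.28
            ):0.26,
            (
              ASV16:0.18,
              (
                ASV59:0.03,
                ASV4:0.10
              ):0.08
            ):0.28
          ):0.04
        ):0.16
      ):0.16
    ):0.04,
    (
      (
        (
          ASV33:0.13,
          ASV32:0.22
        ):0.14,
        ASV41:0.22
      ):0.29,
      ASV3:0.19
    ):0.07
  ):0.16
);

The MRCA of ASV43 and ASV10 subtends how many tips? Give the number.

The MRCA of ASV43 and ASV10 is the node subtending ((ASV44,ASV10),((((ASV48,ASV70),ASV18),(ASV47,ASV51)),(((ASV1,ASV43),(ASV65,ASV55)),(ASV16,(ASV59,ASV4))))).
That clade contains 14 terminal taxa: ASV1, ASV10, ASV16, ASV18, ASV4, ASV43, ASV44, ASV47, ASV48, ASV51, ASV55, ASV59, ASV65, ASV70.

14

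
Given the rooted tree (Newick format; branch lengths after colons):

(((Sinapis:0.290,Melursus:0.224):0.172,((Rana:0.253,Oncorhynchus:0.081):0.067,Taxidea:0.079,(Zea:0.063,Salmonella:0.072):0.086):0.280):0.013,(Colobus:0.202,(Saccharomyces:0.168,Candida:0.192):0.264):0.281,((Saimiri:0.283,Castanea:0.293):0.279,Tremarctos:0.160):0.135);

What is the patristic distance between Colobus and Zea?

The path runs Colobus → … → MRCA → … → Zea; the MRCA is the root of the tree.
Branch lengths along that path: 0.202 + 0.281 + 0.013 + 0.280 + 0.086 + 0.063 = 0.925.

0.925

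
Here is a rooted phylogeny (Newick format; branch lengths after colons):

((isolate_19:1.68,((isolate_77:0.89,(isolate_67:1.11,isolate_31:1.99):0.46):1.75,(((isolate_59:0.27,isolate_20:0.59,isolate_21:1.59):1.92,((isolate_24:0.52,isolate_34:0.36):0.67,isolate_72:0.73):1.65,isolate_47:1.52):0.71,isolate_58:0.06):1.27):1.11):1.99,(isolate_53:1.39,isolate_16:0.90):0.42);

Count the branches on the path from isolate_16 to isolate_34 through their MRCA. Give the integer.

9

The MRCA of isolate_16 and isolate_34 is the root of the tree.
From isolate_16 up to that node: 2 branches. From isolate_34 up to the same node: 7 branches. Total: 2 + 7 = 9.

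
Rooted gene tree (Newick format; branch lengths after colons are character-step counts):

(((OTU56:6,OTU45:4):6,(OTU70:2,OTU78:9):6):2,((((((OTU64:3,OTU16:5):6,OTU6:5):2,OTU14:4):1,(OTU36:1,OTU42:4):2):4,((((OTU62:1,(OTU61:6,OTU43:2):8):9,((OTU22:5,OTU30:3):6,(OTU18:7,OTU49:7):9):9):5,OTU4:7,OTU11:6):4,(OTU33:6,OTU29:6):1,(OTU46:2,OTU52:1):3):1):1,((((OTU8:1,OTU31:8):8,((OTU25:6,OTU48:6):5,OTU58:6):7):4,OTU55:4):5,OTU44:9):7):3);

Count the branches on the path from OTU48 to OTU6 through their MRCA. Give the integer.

11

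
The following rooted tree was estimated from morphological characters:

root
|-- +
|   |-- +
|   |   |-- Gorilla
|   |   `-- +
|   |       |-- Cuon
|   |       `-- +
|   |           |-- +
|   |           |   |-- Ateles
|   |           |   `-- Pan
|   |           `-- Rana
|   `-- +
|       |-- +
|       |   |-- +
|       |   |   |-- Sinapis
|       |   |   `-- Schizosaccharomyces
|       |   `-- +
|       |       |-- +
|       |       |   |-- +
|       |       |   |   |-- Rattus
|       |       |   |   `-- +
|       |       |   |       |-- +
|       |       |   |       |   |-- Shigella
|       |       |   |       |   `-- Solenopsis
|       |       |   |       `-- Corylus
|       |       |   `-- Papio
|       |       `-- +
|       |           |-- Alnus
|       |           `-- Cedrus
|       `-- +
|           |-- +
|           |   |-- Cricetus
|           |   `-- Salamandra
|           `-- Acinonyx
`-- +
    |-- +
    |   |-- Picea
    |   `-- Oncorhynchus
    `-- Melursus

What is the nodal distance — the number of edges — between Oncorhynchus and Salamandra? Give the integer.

The MRCA of Oncorhynchus and Salamandra is the root of the tree.
From Oncorhynchus up to that node: 3 branches. From Salamandra up to the same node: 5 branches. Total: 3 + 5 = 8.

8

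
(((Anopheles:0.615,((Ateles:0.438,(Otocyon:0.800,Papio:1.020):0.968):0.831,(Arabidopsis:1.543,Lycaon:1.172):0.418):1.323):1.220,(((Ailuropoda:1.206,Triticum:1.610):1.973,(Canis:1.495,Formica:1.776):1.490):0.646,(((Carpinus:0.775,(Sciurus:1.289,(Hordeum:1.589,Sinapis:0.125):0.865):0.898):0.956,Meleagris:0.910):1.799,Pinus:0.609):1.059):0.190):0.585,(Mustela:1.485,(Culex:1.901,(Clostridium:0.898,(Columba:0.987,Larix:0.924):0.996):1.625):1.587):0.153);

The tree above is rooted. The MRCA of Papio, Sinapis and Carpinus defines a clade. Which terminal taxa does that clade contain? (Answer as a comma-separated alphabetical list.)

Tracing Papio: it sits inside (Otocyon,Papio).
Tracing Sinapis: it sits inside (Hordeum,Sinapis).
Tracing Carpinus: it sits inside (Carpinus,(Sciurus,(Hordeum,Sinapis))).
The smallest clade enclosing all 3 is ((Anopheles,((Ateles,(Otocyon,Papio)),(Arabidopsis,Lycaon))),(((Ailuropoda,Triticum),(Canis,Formica)),(((Carpinus,(Sciurus,(Hordeum,Sinapis))),Meleagris),Pinus))); the answer is its 16 terminal taxa in alphabetical order.

Ailuropoda, Anopheles, Arabidopsis, Ateles, Canis, Carpinus, Formica, Hordeum, Lycaon, Meleagris, Otocyon, Papio, Pinus, Sciurus, Sinapis, Triticum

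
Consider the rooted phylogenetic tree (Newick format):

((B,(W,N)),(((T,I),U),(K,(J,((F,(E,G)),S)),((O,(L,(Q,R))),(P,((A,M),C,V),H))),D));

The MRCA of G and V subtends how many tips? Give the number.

The MRCA of G and V is the node subtending (K,(J,((F,(E,G)),S)),((O,(L,(Q,R))),(P,((A,M),C,V),H))).
That clade contains 16 terminal taxa: A, C, E, F, G, H, J, K, L, M, O, P, Q, R, S, V.

16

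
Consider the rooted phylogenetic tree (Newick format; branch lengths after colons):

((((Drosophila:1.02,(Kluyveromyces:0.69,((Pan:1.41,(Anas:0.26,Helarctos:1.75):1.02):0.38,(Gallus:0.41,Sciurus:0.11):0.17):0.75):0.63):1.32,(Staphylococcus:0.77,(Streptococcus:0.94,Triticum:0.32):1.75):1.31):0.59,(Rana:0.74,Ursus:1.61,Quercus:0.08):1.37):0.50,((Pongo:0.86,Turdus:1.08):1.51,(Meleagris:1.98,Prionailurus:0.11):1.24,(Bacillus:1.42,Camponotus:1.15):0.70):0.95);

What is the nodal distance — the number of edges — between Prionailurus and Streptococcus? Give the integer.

8

The MRCA of Prionailurus and Streptococcus is the root of the tree.
From Prionailurus up to that node: 3 branches. From Streptococcus up to the same node: 5 branches. Total: 3 + 5 = 8.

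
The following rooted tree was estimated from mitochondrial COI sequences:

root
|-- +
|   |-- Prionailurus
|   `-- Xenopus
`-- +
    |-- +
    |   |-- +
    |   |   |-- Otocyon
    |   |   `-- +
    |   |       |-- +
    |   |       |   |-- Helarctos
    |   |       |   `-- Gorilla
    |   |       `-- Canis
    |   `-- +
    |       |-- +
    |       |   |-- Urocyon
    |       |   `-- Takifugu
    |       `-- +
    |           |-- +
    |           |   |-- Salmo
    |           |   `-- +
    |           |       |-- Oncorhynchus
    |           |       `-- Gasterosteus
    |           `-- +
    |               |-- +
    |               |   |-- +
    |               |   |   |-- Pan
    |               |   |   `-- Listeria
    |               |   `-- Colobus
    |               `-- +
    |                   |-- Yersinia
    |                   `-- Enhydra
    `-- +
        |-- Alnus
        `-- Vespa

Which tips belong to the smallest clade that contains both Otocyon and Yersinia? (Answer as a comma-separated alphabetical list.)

Tracing Otocyon: it sits inside (Otocyon,((Helarctos,Gorilla),Canis)).
Tracing Yersinia: it sits inside (Yersinia,Enhydra).
The smallest clade enclosing both is ((Otocyon,((Helarctos,Gorilla),Canis)),((Urocyon,Takifugu),((Salmo,(Oncorhynchus,Gasterosteus)),(((Pan,Listeria),Colobus),(Yersinia,Enhydra))))); the answer is its 14 terminal taxa in alphabetical order.

Canis, Colobus, Enhydra, Gasterosteus, Gorilla, Helarctos, Listeria, Oncorhynchus, Otocyon, Pan, Salmo, Takifugu, Urocyon, Yersinia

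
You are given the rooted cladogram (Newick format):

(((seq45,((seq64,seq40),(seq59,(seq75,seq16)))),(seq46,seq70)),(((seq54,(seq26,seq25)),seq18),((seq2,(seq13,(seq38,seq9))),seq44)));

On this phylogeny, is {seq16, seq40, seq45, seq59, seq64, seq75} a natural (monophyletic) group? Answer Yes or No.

Yes

The most recent common ancestor of these taxa subtends (seq45,((seq64,seq40),(seq59,(seq75,seq16)))).
That clade has exactly 6 tips — every listed taxon and nothing else — so the group is monophyletic.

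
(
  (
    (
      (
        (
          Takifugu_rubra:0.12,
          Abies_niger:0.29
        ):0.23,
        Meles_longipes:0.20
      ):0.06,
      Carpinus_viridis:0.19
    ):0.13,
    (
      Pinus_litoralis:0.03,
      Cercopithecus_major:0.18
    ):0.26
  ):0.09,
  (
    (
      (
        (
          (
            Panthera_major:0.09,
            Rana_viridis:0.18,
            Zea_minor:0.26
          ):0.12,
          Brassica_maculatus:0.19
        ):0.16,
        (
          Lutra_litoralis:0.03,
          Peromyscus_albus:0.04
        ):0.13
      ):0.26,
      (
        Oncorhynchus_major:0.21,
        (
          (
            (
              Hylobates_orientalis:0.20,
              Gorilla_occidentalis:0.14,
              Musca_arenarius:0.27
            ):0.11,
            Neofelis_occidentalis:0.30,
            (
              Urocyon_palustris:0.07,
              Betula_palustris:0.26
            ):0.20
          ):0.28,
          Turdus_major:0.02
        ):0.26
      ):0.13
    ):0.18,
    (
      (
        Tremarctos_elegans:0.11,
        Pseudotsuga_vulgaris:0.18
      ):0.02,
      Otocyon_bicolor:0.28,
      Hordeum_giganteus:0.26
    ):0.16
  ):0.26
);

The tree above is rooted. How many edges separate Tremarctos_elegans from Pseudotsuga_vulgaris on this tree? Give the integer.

The MRCA of Tremarctos_elegans and Pseudotsuga_vulgaris is the node subtending (Tremarctos_elegans,Pseudotsuga_vulgaris).
From Tremarctos_elegans up to that node: 1 branch. From Pseudotsuga_vulgaris up to the same node: 1 branch. Total: 1 + 1 = 2.

2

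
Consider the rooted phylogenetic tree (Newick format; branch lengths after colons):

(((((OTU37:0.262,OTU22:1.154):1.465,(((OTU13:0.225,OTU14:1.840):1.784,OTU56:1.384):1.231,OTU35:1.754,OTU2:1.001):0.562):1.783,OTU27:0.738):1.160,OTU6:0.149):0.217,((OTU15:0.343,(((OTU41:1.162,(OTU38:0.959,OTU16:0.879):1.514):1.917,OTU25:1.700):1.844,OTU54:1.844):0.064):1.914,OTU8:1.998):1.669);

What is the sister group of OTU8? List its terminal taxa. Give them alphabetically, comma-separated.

OTU15, OTU16, OTU25, OTU38, OTU41, OTU54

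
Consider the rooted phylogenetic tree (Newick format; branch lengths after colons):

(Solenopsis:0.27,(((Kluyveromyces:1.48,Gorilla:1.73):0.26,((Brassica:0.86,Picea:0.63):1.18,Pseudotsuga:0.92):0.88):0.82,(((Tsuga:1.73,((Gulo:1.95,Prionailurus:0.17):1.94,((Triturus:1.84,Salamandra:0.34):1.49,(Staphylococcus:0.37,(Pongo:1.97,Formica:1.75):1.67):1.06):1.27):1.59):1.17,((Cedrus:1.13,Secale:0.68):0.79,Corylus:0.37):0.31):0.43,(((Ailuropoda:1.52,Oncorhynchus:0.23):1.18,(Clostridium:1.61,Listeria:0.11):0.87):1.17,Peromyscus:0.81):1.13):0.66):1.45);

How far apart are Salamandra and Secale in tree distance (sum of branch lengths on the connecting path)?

The path runs Salamandra → … → MRCA → … → Secale; the MRCA is the node subtending ((Tsuga,((Gulo,Prionailurus),((Triturus,Salamandra),(Staphylococcus,(Pongo,Formica))))),((Cedrus,Secale),Corylus)).
Branch lengths along that path: 0.34 + 1.49 + 1.27 + 1.59 + 1.17 + 0.31 + 0.79 + 0.68 = 7.64.

7.64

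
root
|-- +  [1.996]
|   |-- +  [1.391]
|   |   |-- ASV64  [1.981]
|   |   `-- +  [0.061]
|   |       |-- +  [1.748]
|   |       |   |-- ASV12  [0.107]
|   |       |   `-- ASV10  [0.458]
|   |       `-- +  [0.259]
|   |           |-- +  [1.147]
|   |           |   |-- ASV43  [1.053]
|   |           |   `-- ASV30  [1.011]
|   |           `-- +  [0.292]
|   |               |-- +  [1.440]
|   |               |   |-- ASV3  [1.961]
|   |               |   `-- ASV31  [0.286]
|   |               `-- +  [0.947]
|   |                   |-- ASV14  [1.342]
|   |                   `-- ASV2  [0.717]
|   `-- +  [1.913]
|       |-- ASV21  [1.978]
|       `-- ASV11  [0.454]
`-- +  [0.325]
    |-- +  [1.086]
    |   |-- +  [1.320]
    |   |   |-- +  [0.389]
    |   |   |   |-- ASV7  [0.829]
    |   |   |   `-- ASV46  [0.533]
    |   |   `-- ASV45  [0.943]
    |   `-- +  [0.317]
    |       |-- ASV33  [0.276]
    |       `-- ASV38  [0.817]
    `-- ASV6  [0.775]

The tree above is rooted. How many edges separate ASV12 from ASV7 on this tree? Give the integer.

10

The MRCA of ASV12 and ASV7 is the root of the tree.
From ASV12 up to that node: 5 branches. From ASV7 up to the same node: 5 branches. Total: 5 + 5 = 10.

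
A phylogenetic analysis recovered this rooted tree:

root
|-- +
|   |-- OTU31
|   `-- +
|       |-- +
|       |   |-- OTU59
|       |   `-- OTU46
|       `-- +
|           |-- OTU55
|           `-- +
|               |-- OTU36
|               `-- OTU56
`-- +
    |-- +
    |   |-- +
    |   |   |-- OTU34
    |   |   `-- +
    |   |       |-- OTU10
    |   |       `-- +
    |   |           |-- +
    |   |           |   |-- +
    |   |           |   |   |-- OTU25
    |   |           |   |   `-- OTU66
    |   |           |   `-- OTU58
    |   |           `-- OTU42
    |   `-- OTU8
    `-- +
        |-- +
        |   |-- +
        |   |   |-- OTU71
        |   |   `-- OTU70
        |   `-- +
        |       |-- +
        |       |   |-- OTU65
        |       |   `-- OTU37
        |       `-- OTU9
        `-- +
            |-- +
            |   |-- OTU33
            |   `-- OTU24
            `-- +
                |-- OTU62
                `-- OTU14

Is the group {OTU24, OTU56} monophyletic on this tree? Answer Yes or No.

No

The MRCA of the listed taxa is the root, so the smallest clade containing them is the whole tree.
That clade also contains OTU10, OTU14, OTU25, OTU31, OTU33, OTU34, OTU36, OTU37, OTU42, OTU46, OTU55, OTU58, OTU59, OTU62, OTU65, OTU66, OTU70, OTU71, OTU8, OTU9, which are not in the proposed group, so the group is not monophyletic.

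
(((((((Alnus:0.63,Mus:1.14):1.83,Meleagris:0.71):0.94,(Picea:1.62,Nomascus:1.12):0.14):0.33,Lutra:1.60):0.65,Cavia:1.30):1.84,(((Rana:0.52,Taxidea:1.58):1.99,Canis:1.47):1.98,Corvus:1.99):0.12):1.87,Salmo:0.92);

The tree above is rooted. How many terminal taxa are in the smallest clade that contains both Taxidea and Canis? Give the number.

The MRCA of Taxidea and Canis is the node subtending ((Rana,Taxidea),Canis).
That clade contains 3 terminal taxa: Canis, Rana, Taxidea.

3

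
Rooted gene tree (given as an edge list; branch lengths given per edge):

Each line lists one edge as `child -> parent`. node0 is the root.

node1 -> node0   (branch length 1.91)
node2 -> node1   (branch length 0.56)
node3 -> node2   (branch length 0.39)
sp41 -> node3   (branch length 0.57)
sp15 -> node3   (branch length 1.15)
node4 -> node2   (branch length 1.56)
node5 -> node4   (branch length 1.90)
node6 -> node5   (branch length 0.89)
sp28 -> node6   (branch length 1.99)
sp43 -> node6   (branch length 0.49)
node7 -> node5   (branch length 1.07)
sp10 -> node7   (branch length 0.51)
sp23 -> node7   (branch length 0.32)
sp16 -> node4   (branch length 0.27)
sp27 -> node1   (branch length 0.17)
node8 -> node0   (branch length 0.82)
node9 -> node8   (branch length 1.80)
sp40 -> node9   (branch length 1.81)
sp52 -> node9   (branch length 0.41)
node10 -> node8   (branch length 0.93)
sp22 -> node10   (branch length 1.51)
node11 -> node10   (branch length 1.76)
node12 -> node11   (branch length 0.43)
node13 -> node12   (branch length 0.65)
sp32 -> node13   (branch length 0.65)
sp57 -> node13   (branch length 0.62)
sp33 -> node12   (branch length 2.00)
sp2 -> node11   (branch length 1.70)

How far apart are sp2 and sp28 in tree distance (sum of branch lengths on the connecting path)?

14.02

The path runs sp2 → … → MRCA → … → sp28; the MRCA is the root of the tree.
Branch lengths along that path: 1.70 + 1.76 + 0.93 + 0.82 + 1.91 + 0.56 + 1.56 + 1.90 + 0.89 + 1.99 = 14.02.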